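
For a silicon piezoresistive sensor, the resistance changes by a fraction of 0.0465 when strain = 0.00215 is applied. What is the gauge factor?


Step 1: Identify values.
dR/R = 0.0465, strain = 0.00215
Step 2: GF = (dR/R) / strain = 0.0465 / 0.00215
GF = 21.6


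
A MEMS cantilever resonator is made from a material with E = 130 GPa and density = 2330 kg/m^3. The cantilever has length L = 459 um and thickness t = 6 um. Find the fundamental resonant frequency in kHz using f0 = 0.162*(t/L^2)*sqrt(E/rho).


Step 1: Convert units to SI.
t_SI = 6e-6 m, L_SI = 459e-6 m
Step 2: Calculate sqrt(E/rho).
sqrt(130e9 / 2330) = 7469.54 m/s
Step 3: Compute f0.
f0 = 0.162 * 6e-6 / (459e-6)^2 * 7469.54 = 34461.5 Hz = 34.46 kHz


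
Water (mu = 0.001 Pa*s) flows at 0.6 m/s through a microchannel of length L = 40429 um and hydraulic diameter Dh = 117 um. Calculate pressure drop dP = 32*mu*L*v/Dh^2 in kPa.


Step 1: Convert to SI: L = 40429e-6 m, Dh = 117e-6 m
Step 2: dP = 32 * 0.001 * 40429e-6 * 0.6 / (117e-6)^2
Step 3: dP = 56705.15 Pa
Step 4: Convert to kPa: dP = 56.71 kPa


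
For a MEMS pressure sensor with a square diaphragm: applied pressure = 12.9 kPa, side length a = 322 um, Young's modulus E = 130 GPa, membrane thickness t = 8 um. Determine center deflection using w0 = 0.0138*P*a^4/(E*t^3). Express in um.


Step 1: Convert pressure to compatible units (E is in GPa, so P in GPa).
P = 12.9 kPa = 12.9e-6 GPa
Step 2: Compute numerator: 0.0138 * P * a^4.
a^4 = 322^4 = 10750371856
numerator = 0.0138 * 12.9e-6 * 10750371856 = 1.9138e+03
Step 3: Compute denominator: E * t^3 = 130 * 8^3 = 66560
Step 4: w0 = numerator / denominator = 1.9138e+03 / 66560 = 0.0288 um


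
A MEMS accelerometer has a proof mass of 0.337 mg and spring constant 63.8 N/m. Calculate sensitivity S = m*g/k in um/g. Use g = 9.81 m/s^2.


Step 1: Convert mass: m = 0.337 mg = 3.37e-07 kg
Step 2: S = m * g / k = 3.37e-07 * 9.81 / 63.8
Step 3: S = 5.18e-08 m/g
Step 4: Convert to um/g: S = 0.052 um/g


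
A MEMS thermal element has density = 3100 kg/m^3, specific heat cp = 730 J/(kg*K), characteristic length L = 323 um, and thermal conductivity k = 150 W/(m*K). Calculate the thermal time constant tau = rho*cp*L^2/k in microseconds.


Step 1: Convert L to m: L = 323e-6 m
Step 2: L^2 = (323e-6)^2 = 1.04329e-07 m^2
Step 3: tau = 3100 * 730 * 1.04329e-07 / 150 = 1.57397685e-03 s
Step 4: Convert to microseconds (multiply by 1e6).
tau = 1573.977 us


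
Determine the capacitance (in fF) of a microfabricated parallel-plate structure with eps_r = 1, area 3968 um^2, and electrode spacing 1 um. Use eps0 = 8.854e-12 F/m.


Step 1: Convert area to m^2: A = 3968e-12 m^2
Step 2: Convert gap to m: d = 1e-6 m
Step 3: C = eps0 * eps_r * A / d
C = 8.854e-12 * 1 * 3968e-12 / 1e-6
Step 4: Convert to fF (multiply by 1e15).
C = 35.13 fF


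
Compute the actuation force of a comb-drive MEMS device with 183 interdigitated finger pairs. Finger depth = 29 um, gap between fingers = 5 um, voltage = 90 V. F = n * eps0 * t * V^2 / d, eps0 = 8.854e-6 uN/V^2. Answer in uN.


Step 1: Parameters: n=183, eps0=8.854e-6 uN/V^2, t=29 um, V=90 V, d=5 um
Step 2: V^2 = 8100
Step 3: F = 183 * 8.854e-6 * 29 * 8100 / 5
F = 76.121 uN


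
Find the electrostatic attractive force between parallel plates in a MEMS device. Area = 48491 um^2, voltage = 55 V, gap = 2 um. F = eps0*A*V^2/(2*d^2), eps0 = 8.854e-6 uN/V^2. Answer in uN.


Step 1: Identify parameters.
eps0 = 8.854e-6 uN/V^2, A = 48491 um^2, V = 55 V, d = 2 um
Step 2: Compute V^2 = 55^2 = 3025
Step 3: Compute d^2 = 2^2 = 4
Step 4: F = 0.5 * 8.854e-6 * 48491 * 3025 / 4
F = 162.344 uN


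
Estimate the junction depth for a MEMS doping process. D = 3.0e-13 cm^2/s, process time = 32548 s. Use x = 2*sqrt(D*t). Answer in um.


Step 1: Compute D*t = 3.0e-13 * 32548 = 9.7644e-09 cm^2
Step 2: sqrt(D*t) = 9.8815e-05 cm
Step 3: x = 2 * 9.8815e-05 cm = 1.9763e-04 cm
Step 4: Convert to um (1 cm = 1e4 um): x = 1.976 um


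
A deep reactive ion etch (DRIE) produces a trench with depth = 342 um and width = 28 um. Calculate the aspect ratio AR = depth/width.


Step 1: AR = depth / width
Step 2: AR = 342 / 28
AR = 12.2


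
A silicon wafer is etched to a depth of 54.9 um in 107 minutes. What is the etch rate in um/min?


Step 1: Etch rate = depth / time
Step 2: rate = 54.9 / 107
rate = 0.513 um/min


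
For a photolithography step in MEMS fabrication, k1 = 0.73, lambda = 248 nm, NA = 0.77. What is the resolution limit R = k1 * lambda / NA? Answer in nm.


Step 1: Identify values: k1 = 0.73, lambda = 248 nm, NA = 0.77
Step 2: R = k1 * lambda / NA
R = 0.73 * 248 / 0.77
R = 235.1 nm


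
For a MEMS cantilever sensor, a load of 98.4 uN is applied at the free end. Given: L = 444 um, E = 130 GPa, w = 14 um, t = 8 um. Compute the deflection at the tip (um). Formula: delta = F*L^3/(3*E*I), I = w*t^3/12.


Step 1: Calculate the second moment of area.
I = w * t^3 / 12 = 14 * 8^3 / 12 = 597.3333 um^4
Step 2: Convert E to consistent units (1 GPa = 1000 uN/um^2).
E = 130 GPa = 130000 uN/um^2
Step 3: Calculate tip deflection.
delta = F * L^3 / (3 * E * I)
delta = 98.4 * 444^3 / (3 * 130000 * 597.3333)
delta = 36.9711 um


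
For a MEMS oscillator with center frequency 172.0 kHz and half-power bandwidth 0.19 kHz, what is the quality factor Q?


Step 1: Q = f0 / bandwidth
Step 2: Q = 172.0 / 0.19
Q = 905.3


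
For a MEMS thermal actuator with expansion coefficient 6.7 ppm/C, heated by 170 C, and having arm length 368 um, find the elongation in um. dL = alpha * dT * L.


Step 1: Convert CTE: alpha = 6.7 ppm/C = 6.7e-6 /C
Step 2: dL = 6.7e-6 * 170 * 368
dL = 0.4192 um


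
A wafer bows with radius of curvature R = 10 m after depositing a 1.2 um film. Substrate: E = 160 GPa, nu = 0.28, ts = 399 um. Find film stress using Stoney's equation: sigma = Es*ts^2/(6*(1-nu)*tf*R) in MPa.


Step 1: Compute numerator: Es * ts^2 = 160 * 399^2 = 25472160 (GPa*um^2)
Step 2: Compute denominator (R in um): 6*(1-nu)*tf*R = 6*0.72*1.2*10e6 = 51840000.0 (um^2)
Step 3: sigma (GPa) = 25472160 / 51840000.0 = 4.91361e-01 GPa
Step 4: Convert to MPa (x1000): sigma = 491.4 MPa


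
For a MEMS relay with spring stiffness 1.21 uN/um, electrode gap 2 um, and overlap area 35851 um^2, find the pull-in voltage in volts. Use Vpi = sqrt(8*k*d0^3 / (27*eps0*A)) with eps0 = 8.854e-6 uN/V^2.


Step 1: Compute numerator: 8 * k * d0^3 = 8 * 1.21 * 2^3 = 77.44
Step 2: Compute denominator: 27 * eps0 * A = 27 * 8.854e-6 * 35851 = 8.570468
Step 3: Vpi = sqrt(77.44 / 8.570468)
Vpi = 3.01 V


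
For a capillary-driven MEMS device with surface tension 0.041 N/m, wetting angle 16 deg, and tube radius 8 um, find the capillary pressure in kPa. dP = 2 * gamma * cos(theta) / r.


Step 1: cos(16 deg) = 0.9613
Step 2: Convert r to m: r = 8e-6 m
Step 3: dP = 2 * 0.041 * 0.9613 / 8e-6 = 9853.3 Pa
Step 4: Convert Pa to kPa (divide by 1000).
dP = 9.85 kPa


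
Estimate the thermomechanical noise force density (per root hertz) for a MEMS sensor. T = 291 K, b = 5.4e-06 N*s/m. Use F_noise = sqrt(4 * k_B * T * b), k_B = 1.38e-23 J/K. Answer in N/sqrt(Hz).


Step 1: Compute 4 * k_B * T * b
= 4 * 1.38e-23 * 291 * 5.4e-06
= 8.6741e-26 N^2/Hz
Step 2: F_noise = sqrt(8.6741e-26)
F_noise = 2.95e-13 N/sqrt(Hz)


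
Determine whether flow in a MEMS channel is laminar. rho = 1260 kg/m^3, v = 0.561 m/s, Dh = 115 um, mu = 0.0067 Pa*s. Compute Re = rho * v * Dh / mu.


Step 1: Convert Dh to meters: Dh = 115e-6 m
Step 2: Re = rho * v * Dh / mu
Re = 1260 * 0.561 * 115e-6 / 0.0067
Re = 12.133
Since Re = 12.133 is below ~2300, the flow is laminar.


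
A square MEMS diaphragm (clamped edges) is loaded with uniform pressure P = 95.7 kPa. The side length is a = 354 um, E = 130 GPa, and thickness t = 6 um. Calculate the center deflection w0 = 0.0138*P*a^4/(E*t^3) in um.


Step 1: Convert pressure to compatible units (E is in GPa, so P in GPa).
P = 95.7 kPa = 95.7e-6 GPa
Step 2: Compute numerator: 0.0138 * P * a^4.
a^4 = 354^4 = 15704099856
numerator = 0.0138 * 95.7e-6 * 15704099856 = 2.07398e+04
Step 3: Compute denominator: E * t^3 = 130 * 6^3 = 28080
Step 4: w0 = numerator / denominator = 2.07398e+04 / 28080 = 0.7386 um


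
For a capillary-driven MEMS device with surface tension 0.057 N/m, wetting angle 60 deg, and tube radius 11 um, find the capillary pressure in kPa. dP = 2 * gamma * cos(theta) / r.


Step 1: cos(60 deg) = 0.5
Step 2: Convert r to m: r = 11e-6 m
Step 3: dP = 2 * 0.057 * 0.5 / 11e-6 = 5181.8 Pa
Step 4: Convert Pa to kPa (divide by 1000).
dP = 5.18 kPa


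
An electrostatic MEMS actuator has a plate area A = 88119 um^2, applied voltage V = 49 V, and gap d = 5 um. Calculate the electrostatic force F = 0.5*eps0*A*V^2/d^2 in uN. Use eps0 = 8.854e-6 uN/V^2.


Step 1: Identify parameters.
eps0 = 8.854e-6 uN/V^2, A = 88119 um^2, V = 49 V, d = 5 um
Step 2: Compute V^2 = 49^2 = 2401
Step 3: Compute d^2 = 5^2 = 25
Step 4: F = 0.5 * 8.854e-6 * 88119 * 2401 / 25
F = 37.465 uN


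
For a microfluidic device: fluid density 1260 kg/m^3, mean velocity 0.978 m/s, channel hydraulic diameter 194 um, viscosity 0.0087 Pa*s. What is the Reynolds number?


Step 1: Convert Dh to meters: Dh = 194e-6 m
Step 2: Re = rho * v * Dh / mu
Re = 1260 * 0.978 * 194e-6 / 0.0087
Re = 27.478


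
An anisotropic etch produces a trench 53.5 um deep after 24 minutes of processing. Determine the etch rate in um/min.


Step 1: Etch rate = depth / time
Step 2: rate = 53.5 / 24
rate = 2.229 um/min


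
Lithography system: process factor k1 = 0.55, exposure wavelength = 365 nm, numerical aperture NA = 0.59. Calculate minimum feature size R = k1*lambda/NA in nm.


Step 1: Identify values: k1 = 0.55, lambda = 365 nm, NA = 0.59
Step 2: R = k1 * lambda / NA
R = 0.55 * 365 / 0.59
R = 340.3 nm


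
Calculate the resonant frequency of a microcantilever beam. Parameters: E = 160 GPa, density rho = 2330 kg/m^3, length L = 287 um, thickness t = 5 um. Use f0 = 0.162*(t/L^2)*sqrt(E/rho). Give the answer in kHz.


Step 1: Convert units to SI.
t_SI = 5e-6 m, L_SI = 287e-6 m
Step 2: Calculate sqrt(E/rho).
sqrt(160e9 / 2330) = 8286.71 m/s
Step 3: Compute f0.
f0 = 0.162 * 5e-6 / (287e-6)^2 * 8286.71 = 81489.8 Hz = 81.49 kHz


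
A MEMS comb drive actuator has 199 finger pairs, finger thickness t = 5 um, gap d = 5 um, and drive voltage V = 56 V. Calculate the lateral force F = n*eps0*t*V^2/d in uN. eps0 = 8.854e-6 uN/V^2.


Step 1: Parameters: n=199, eps0=8.854e-6 uN/V^2, t=5 um, V=56 V, d=5 um
Step 2: V^2 = 3136
Step 3: F = 199 * 8.854e-6 * 5 * 3136 / 5
F = 5.525 uN


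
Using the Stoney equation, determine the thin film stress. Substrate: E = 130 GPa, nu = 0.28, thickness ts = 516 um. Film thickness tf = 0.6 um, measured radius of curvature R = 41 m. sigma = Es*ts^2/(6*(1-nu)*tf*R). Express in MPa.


Step 1: Compute numerator: Es * ts^2 = 130 * 516^2 = 34613280 (GPa*um^2)
Step 2: Compute denominator (R in um): 6*(1-nu)*tf*R = 6*0.72*0.6*41e6 = 106272000.0 (um^2)
Step 3: sigma (GPa) = 34613280 / 106272000.0 = 3.25705e-01 GPa
Step 4: Convert to MPa (x1000): sigma = 325.7 MPa


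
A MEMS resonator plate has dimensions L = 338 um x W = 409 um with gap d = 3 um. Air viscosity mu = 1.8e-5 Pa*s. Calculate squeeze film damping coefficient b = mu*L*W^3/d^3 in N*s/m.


Step 1: Convert to SI.
L = 338e-6 m, W = 409e-6 m, d = 3e-6 m
Step 2: W^3 = (409e-6)^3 = 6.84e-11 m^3
Step 3: d^3 = (3e-6)^3 = 2.70e-17 m^3
Step 4: b = 1.8e-5 * 338e-6 * 6.84e-11 / 2.70e-17
b = 1.54e-02 N*s/m


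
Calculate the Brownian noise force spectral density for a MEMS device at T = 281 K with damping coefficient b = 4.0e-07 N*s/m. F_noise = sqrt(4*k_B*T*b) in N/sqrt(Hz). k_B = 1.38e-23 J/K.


Step 1: Compute 4 * k_B * T * b
= 4 * 1.38e-23 * 281 * 4.0e-07
= 6.2045e-27 N^2/Hz
Step 2: F_noise = sqrt(6.2045e-27)
F_noise = 7.88e-14 N/sqrt(Hz)


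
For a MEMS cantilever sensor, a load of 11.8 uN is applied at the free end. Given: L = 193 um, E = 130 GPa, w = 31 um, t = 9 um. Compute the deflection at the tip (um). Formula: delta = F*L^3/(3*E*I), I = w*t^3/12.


Step 1: Calculate the second moment of area.
I = w * t^3 / 12 = 31 * 9^3 / 12 = 1883.25 um^4
Step 2: Convert E to consistent units (1 GPa = 1000 uN/um^2).
E = 130 GPa = 130000 uN/um^2
Step 3: Calculate tip deflection.
delta = F * L^3 / (3 * E * I)
delta = 11.8 * 193^3 / (3 * 130000 * 1883.25)
delta = 0.1155 um


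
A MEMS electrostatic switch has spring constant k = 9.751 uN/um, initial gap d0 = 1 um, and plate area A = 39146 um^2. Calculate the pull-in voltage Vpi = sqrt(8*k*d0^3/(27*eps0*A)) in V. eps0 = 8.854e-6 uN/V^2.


Step 1: Compute numerator: 8 * k * d0^3 = 8 * 9.751 * 1^3 = 78.008
Step 2: Compute denominator: 27 * eps0 * A = 27 * 8.854e-6 * 39146 = 9.358164
Step 3: Vpi = sqrt(78.008 / 9.358164)
Vpi = 2.89 V


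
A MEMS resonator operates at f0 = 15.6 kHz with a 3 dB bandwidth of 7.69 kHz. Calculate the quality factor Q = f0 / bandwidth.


Step 1: Q = f0 / bandwidth
Step 2: Q = 15.6 / 7.69
Q = 2.0


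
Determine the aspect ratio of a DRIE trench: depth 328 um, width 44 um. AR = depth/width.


Step 1: AR = depth / width
Step 2: AR = 328 / 44
AR = 7.5


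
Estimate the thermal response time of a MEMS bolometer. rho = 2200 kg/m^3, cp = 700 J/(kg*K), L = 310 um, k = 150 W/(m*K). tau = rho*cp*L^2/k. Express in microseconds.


Step 1: Convert L to m: L = 310e-6 m
Step 2: L^2 = (310e-6)^2 = 9.61e-08 m^2
Step 3: tau = 2200 * 700 * 9.61e-08 / 150 = 9.8662667e-04 s
Step 4: Convert to microseconds (multiply by 1e6).
tau = 986.627 us


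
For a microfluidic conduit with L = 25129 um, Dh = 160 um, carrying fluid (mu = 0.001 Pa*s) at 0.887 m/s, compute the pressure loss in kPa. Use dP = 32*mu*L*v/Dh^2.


Step 1: Convert to SI: L = 25129e-6 m, Dh = 160e-6 m
Step 2: dP = 32 * 0.001 * 25129e-6 * 0.887 / (160e-6)^2
Step 3: dP = 27861.78 Pa
Step 4: Convert to kPa: dP = 27.86 kPa


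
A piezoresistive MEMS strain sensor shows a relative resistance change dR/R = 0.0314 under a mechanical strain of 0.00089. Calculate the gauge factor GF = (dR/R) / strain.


Step 1: Identify values.
dR/R = 0.0314, strain = 0.00089
Step 2: GF = (dR/R) / strain = 0.0314 / 0.00089
GF = 35.3


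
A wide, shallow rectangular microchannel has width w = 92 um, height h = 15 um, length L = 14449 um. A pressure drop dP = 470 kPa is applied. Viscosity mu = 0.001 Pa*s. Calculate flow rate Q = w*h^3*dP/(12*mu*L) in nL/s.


Step 1: Convert all dimensions to SI (meters).
w = 92e-6 m, h = 15e-6 m, L = 14449e-6 m, dP = 470e3 Pa
Step 2: Q = w * h^3 * dP / (12 * mu * L)
Q = 92e-6 * (15e-6)^3 * 470e3 / (12 * 0.001 * 14449e-6) = 8.4166724e-10 m^3/s
Step 3: Convert Q from m^3/s to nL/s (1 m^3 = 1e12 nL, so multiply by 1e12).
Q = 841.667 nL/s


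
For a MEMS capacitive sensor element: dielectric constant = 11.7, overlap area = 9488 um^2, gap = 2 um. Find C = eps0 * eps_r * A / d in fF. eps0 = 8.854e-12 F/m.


Step 1: Convert area to m^2: A = 9488e-12 m^2
Step 2: Convert gap to m: d = 2e-6 m
Step 3: C = eps0 * eps_r * A / d
C = 8.854e-12 * 11.7 * 9488e-12 / 2e-6
Step 4: Convert to fF (multiply by 1e15).
C = 491.44 fF


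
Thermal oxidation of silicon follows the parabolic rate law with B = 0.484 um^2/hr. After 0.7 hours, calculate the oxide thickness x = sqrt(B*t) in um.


Step 1: Compute B*t = 0.484 * 0.7 = 0.3388
Step 2: x = sqrt(0.3388)
x = 0.582 um


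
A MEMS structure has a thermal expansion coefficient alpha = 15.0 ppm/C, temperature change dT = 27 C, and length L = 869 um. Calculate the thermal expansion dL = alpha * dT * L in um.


Step 1: Convert CTE: alpha = 15.0 ppm/C = 15.0e-6 /C
Step 2: dL = 15.0e-6 * 27 * 869
dL = 0.3519 um


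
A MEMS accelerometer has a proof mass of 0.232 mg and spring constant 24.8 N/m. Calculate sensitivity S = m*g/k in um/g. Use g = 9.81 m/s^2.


Step 1: Convert mass: m = 0.232 mg = 2.32e-07 kg
Step 2: S = m * g / k = 2.32e-07 * 9.81 / 24.8
Step 3: S = 9.18e-08 m/g
Step 4: Convert to um/g: S = 0.092 um/g


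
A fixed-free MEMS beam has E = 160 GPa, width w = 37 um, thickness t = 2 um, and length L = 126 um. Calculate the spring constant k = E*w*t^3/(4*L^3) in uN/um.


Step 1: Convert E to consistent units (1 GPa = 1000 uN/um^2).
E = 160 GPa = 160000 uN/um^2
Step 2: Compute t^3 = 2^3 = 8
Step 3: Compute L^3 = 126^3 = 2000376
Step 4: k = 160000 * 37 * 8 / (4 * 2000376)
k = 5.9189 uN/um


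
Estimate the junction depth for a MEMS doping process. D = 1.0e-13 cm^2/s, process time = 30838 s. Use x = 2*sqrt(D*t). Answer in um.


Step 1: Compute D*t = 1.0e-13 * 30838 = 3.0838e-09 cm^2
Step 2: sqrt(D*t) = 5.5532e-05 cm
Step 3: x = 2 * 5.5532e-05 cm = 1.11064e-04 cm
Step 4: Convert to um (1 cm = 1e4 um): x = 1.111 um


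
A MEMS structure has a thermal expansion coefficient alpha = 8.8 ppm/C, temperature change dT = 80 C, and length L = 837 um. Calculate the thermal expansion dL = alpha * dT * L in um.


Step 1: Convert CTE: alpha = 8.8 ppm/C = 8.8e-6 /C
Step 2: dL = 8.8e-6 * 80 * 837
dL = 0.5892 um


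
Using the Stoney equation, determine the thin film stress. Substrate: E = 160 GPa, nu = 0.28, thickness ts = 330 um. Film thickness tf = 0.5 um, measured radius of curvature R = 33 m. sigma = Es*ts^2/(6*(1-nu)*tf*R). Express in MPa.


Step 1: Compute numerator: Es * ts^2 = 160 * 330^2 = 17424000 (GPa*um^2)
Step 2: Compute denominator (R in um): 6*(1-nu)*tf*R = 6*0.72*0.5*33e6 = 71280000.0 (um^2)
Step 3: sigma (GPa) = 17424000 / 71280000.0 = 2.44444e-01 GPa
Step 4: Convert to MPa (x1000): sigma = 244.4 MPa


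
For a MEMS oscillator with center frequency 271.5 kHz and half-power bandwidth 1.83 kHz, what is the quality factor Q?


Step 1: Q = f0 / bandwidth
Step 2: Q = 271.5 / 1.83
Q = 148.4


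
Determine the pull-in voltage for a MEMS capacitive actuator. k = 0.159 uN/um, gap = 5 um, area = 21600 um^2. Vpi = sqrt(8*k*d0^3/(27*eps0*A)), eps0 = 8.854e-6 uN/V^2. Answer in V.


Step 1: Compute numerator: 8 * k * d0^3 = 8 * 0.159 * 5^3 = 159.0
Step 2: Compute denominator: 27 * eps0 * A = 27 * 8.854e-6 * 21600 = 5.163653
Step 3: Vpi = sqrt(159.0 / 5.163653)
Vpi = 5.55 V


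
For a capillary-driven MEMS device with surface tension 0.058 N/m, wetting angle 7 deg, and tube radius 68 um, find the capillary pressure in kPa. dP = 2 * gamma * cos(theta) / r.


Step 1: cos(7 deg) = 0.9925
Step 2: Convert r to m: r = 68e-6 m
Step 3: dP = 2 * 0.058 * 0.9925 / 68e-6 = 1693.1 Pa
Step 4: Convert Pa to kPa (divide by 1000).
dP = 1.69 kPa


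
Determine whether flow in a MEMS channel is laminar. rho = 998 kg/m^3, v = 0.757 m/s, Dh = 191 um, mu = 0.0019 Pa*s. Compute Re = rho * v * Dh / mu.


Step 1: Convert Dh to meters: Dh = 191e-6 m
Step 2: Re = rho * v * Dh / mu
Re = 998 * 0.757 * 191e-6 / 0.0019
Re = 75.946
Since Re = 75.946 is below ~2300, the flow is laminar.


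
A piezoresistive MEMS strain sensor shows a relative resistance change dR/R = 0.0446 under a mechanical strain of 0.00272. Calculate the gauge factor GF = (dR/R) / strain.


Step 1: Identify values.
dR/R = 0.0446, strain = 0.00272
Step 2: GF = (dR/R) / strain = 0.0446 / 0.00272
GF = 16.4


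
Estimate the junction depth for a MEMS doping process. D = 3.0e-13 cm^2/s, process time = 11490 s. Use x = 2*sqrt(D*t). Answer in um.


Step 1: Compute D*t = 3.0e-13 * 11490 = 3.447e-09 cm^2
Step 2: sqrt(D*t) = 5.87112e-05 cm
Step 3: x = 2 * 5.87112e-05 cm = 1.174224e-04 cm
Step 4: Convert to um (1 cm = 1e4 um): x = 1.174 um


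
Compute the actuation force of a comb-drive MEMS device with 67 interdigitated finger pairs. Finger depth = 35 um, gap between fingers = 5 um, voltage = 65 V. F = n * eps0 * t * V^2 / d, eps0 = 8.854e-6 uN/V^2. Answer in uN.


Step 1: Parameters: n=67, eps0=8.854e-6 uN/V^2, t=35 um, V=65 V, d=5 um
Step 2: V^2 = 4225
Step 3: F = 67 * 8.854e-6 * 35 * 4225 / 5
F = 17.544 uN


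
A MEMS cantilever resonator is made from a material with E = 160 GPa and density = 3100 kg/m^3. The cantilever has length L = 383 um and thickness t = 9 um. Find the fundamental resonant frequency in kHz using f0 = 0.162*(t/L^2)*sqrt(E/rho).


Step 1: Convert units to SI.
t_SI = 9e-6 m, L_SI = 383e-6 m
Step 2: Calculate sqrt(E/rho).
sqrt(160e9 / 3100) = 7184.21 m/s
Step 3: Compute f0.
f0 = 0.162 * 9e-6 / (383e-6)^2 * 7184.21 = 71406.7 Hz = 71.41 kHz


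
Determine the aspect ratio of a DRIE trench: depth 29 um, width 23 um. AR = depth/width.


Step 1: AR = depth / width
Step 2: AR = 29 / 23
AR = 1.3


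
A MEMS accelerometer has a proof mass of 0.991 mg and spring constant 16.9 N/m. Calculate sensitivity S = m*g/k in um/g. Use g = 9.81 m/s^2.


Step 1: Convert mass: m = 0.991 mg = 9.91e-07 kg
Step 2: S = m * g / k = 9.91e-07 * 9.81 / 16.9
Step 3: S = 5.75e-07 m/g
Step 4: Convert to um/g: S = 0.575 um/g


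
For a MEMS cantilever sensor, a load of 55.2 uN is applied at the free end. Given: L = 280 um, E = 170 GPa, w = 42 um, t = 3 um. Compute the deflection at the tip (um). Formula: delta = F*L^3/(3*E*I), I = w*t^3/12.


Step 1: Calculate the second moment of area.
I = w * t^3 / 12 = 42 * 3^3 / 12 = 94.5 um^4
Step 2: Convert E to consistent units (1 GPa = 1000 uN/um^2).
E = 170 GPa = 170000 uN/um^2
Step 3: Calculate tip deflection.
delta = F * L^3 / (3 * E * I)
delta = 55.2 * 280^3 / (3 * 170000 * 94.5)
delta = 25.1427 um


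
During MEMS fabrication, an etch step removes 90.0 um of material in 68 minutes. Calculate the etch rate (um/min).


Step 1: Etch rate = depth / time
Step 2: rate = 90.0 / 68
rate = 1.324 um/min


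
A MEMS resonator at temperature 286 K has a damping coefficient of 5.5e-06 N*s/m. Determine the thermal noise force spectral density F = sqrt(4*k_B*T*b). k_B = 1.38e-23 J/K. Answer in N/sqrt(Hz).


Step 1: Compute 4 * k_B * T * b
= 4 * 1.38e-23 * 286 * 5.5e-06
= 8.6830e-26 N^2/Hz
Step 2: F_noise = sqrt(8.6830e-26)
F_noise = 2.95e-13 N/sqrt(Hz)


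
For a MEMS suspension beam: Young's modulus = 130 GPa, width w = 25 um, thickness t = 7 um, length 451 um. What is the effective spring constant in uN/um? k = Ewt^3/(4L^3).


Step 1: Convert E to consistent units (1 GPa = 1000 uN/um^2).
E = 130 GPa = 130000 uN/um^2
Step 2: Compute t^3 = 7^3 = 343
Step 3: Compute L^3 = 451^3 = 91733851
Step 4: k = 130000 * 25 * 343 / (4 * 91733851)
k = 3.038 uN/um


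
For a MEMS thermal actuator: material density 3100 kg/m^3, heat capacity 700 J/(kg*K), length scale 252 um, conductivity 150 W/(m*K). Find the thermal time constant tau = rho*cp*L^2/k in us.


Step 1: Convert L to m: L = 252e-6 m
Step 2: L^2 = (252e-6)^2 = 6.3504e-08 m^2
Step 3: tau = 3100 * 700 * 6.3504e-08 / 150 = 9.186912e-04 s
Step 4: Convert to microseconds (multiply by 1e6).
tau = 918.691 us


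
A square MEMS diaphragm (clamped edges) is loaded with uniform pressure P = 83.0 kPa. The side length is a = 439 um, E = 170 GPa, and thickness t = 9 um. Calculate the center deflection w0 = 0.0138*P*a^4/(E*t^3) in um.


Step 1: Convert pressure to compatible units (E is in GPa, so P in GPa).
P = 83.0 kPa = 83.0e-6 GPa
Step 2: Compute numerator: 0.0138 * P * a^4.
a^4 = 439^4 = 37141383841
numerator = 0.0138 * 83.0e-6 * 37141383841 = 4.25417e+04
Step 3: Compute denominator: E * t^3 = 170 * 9^3 = 123930
Step 4: w0 = numerator / denominator = 4.25417e+04 / 123930 = 0.3433 um


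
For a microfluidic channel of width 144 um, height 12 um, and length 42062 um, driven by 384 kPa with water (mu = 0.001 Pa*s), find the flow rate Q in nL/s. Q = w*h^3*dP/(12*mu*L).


Step 1: Convert all dimensions to SI (meters).
w = 144e-6 m, h = 12e-6 m, L = 42062e-6 m, dP = 384e3 Pa
Step 2: Q = w * h^3 * dP / (12 * mu * L)
Q = 144e-6 * (12e-6)^3 * 384e3 / (12 * 0.001 * 42062e-6) = 1.8930683e-10 m^3/s
Step 3: Convert Q from m^3/s to nL/s (1 m^3 = 1e12 nL, so multiply by 1e12).
Q = 189.307 nL/s


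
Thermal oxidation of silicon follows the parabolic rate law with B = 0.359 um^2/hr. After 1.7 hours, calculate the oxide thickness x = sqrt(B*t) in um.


Step 1: Compute B*t = 0.359 * 1.7 = 0.6103
Step 2: x = sqrt(0.6103)
x = 0.781 um


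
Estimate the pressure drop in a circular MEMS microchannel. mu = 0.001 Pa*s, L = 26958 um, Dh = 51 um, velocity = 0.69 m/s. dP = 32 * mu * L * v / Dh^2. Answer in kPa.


Step 1: Convert to SI: L = 26958e-6 m, Dh = 51e-6 m
Step 2: dP = 32 * 0.001 * 26958e-6 * 0.69 / (51e-6)^2
Step 3: dP = 228847.61 Pa
Step 4: Convert to kPa: dP = 228.85 kPa


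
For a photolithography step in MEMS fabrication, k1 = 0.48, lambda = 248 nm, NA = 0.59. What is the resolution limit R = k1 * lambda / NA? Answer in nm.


Step 1: Identify values: k1 = 0.48, lambda = 248 nm, NA = 0.59
Step 2: R = k1 * lambda / NA
R = 0.48 * 248 / 0.59
R = 201.8 nm


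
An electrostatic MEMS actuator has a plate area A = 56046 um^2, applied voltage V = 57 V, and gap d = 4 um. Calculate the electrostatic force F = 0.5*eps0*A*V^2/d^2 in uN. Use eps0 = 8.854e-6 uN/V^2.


Step 1: Identify parameters.
eps0 = 8.854e-6 uN/V^2, A = 56046 um^2, V = 57 V, d = 4 um
Step 2: Compute V^2 = 57^2 = 3249
Step 3: Compute d^2 = 4^2 = 16
Step 4: F = 0.5 * 8.854e-6 * 56046 * 3249 / 16
F = 50.383 uN


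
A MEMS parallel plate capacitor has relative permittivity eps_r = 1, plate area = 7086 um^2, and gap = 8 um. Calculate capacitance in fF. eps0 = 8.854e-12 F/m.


Step 1: Convert area to m^2: A = 7086e-12 m^2
Step 2: Convert gap to m: d = 8e-6 m
Step 3: C = eps0 * eps_r * A / d
C = 8.854e-12 * 1 * 7086e-12 / 8e-6
Step 4: Convert to fF (multiply by 1e15).
C = 7.84 fF


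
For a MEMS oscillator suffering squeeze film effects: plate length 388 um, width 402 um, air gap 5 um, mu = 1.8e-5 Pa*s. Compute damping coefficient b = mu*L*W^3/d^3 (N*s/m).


Step 1: Convert to SI.
L = 388e-6 m, W = 402e-6 m, d = 5e-6 m
Step 2: W^3 = (402e-6)^3 = 6.50e-11 m^3
Step 3: d^3 = (5e-6)^3 = 1.25e-16 m^3
Step 4: b = 1.8e-5 * 388e-6 * 6.50e-11 / 1.25e-16
b = 3.63e-03 N*s/m


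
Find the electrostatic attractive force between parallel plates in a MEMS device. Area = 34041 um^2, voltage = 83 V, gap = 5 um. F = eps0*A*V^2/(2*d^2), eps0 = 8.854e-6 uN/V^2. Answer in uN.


Step 1: Identify parameters.
eps0 = 8.854e-6 uN/V^2, A = 34041 um^2, V = 83 V, d = 5 um
Step 2: Compute V^2 = 83^2 = 6889
Step 3: Compute d^2 = 5^2 = 25
Step 4: F = 0.5 * 8.854e-6 * 34041 * 6889 / 25
F = 41.527 uN


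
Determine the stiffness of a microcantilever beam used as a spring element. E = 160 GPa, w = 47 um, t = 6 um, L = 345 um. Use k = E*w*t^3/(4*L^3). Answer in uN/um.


Step 1: Convert E to consistent units (1 GPa = 1000 uN/um^2).
E = 160 GPa = 160000 uN/um^2
Step 2: Compute t^3 = 6^3 = 216
Step 3: Compute L^3 = 345^3 = 41063625
Step 4: k = 160000 * 47 * 216 / (4 * 41063625)
k = 9.889 uN/um


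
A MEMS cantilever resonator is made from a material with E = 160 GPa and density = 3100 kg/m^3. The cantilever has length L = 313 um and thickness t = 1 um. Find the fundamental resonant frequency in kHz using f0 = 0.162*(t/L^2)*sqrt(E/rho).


Step 1: Convert units to SI.
t_SI = 1e-6 m, L_SI = 313e-6 m
Step 2: Calculate sqrt(E/rho).
sqrt(160e9 / 3100) = 7184.21 m/s
Step 3: Compute f0.
f0 = 0.162 * 1e-6 / (313e-6)^2 * 7184.21 = 11879.7 Hz = 11.88 kHz


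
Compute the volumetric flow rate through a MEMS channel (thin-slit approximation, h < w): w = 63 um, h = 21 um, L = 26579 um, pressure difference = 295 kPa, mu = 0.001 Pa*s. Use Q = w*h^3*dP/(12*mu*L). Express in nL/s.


Step 1: Convert all dimensions to SI (meters).
w = 63e-6 m, h = 21e-6 m, L = 26579e-6 m, dP = 295e3 Pa
Step 2: Q = w * h^3 * dP / (12 * mu * L)
Q = 63e-6 * (21e-6)^3 * 295e3 / (12 * 0.001 * 26579e-6) = 5.3963557e-10 m^3/s
Step 3: Convert Q from m^3/s to nL/s (1 m^3 = 1e12 nL, so multiply by 1e12).
Q = 539.636 nL/s


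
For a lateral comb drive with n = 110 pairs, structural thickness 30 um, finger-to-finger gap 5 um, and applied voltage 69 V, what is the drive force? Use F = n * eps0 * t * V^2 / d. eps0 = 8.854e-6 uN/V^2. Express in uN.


Step 1: Parameters: n=110, eps0=8.854e-6 uN/V^2, t=30 um, V=69 V, d=5 um
Step 2: V^2 = 4761
Step 3: F = 110 * 8.854e-6 * 30 * 4761 / 5
F = 27.822 uN


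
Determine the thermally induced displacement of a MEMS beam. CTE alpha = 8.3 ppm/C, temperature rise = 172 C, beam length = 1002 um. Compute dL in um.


Step 1: Convert CTE: alpha = 8.3 ppm/C = 8.3e-6 /C
Step 2: dL = 8.3e-6 * 172 * 1002
dL = 1.4305 um


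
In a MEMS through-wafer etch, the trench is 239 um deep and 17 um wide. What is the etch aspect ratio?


Step 1: AR = depth / width
Step 2: AR = 239 / 17
AR = 14.1


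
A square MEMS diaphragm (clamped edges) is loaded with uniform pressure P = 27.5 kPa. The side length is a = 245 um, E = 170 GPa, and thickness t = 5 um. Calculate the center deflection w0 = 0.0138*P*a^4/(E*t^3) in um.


Step 1: Convert pressure to compatible units (E is in GPa, so P in GPa).
P = 27.5 kPa = 27.5e-6 GPa
Step 2: Compute numerator: 0.0138 * P * a^4.
a^4 = 245^4 = 3603000625
numerator = 0.0138 * 27.5e-6 * 3603000625 = 1.3673e+03
Step 3: Compute denominator: E * t^3 = 170 * 5^3 = 21250
Step 4: w0 = numerator / denominator = 1.3673e+03 / 21250 = 0.0643 um


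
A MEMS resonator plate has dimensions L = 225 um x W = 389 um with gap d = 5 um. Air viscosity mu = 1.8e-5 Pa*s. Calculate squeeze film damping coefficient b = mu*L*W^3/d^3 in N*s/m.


Step 1: Convert to SI.
L = 225e-6 m, W = 389e-6 m, d = 5e-6 m
Step 2: W^3 = (389e-6)^3 = 5.89e-11 m^3
Step 3: d^3 = (5e-6)^3 = 1.25e-16 m^3
Step 4: b = 1.8e-5 * 225e-6 * 5.89e-11 / 1.25e-16
b = 1.91e-03 N*s/m


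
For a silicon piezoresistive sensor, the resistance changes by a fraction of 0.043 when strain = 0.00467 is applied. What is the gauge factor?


Step 1: Identify values.
dR/R = 0.043, strain = 0.00467
Step 2: GF = (dR/R) / strain = 0.043 / 0.00467
GF = 9.2


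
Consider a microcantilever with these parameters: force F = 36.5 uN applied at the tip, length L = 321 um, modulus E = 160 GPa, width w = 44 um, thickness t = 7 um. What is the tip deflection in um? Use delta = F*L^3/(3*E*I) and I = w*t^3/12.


Step 1: Calculate the second moment of area.
I = w * t^3 / 12 = 44 * 7^3 / 12 = 1257.6667 um^4
Step 2: Convert E to consistent units (1 GPa = 1000 uN/um^2).
E = 160 GPa = 160000 uN/um^2
Step 3: Calculate tip deflection.
delta = F * L^3 / (3 * E * I)
delta = 36.5 * 321^3 / (3 * 160000 * 1257.6667)
delta = 1.9999 um


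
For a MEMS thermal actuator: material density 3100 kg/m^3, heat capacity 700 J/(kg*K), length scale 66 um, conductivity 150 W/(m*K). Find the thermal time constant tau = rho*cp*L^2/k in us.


Step 1: Convert L to m: L = 66e-6 m
Step 2: L^2 = (66e-6)^2 = 4.356e-09 m^2
Step 3: tau = 3100 * 700 * 4.356e-09 / 150 = 6.30168e-05 s
Step 4: Convert to microseconds (multiply by 1e6).
tau = 63.017 us


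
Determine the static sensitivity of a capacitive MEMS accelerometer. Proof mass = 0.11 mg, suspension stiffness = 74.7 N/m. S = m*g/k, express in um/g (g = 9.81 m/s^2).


Step 1: Convert mass: m = 0.11 mg = 1.10e-07 kg
Step 2: S = m * g / k = 1.10e-07 * 9.81 / 74.7
Step 3: S = 1.44e-08 m/g
Step 4: Convert to um/g: S = 0.014 um/g


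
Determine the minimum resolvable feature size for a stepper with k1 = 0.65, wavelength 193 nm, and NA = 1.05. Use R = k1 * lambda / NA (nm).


Step 1: Identify values: k1 = 0.65, lambda = 193 nm, NA = 1.05
Step 2: R = k1 * lambda / NA
R = 0.65 * 193 / 1.05
R = 119.5 nm


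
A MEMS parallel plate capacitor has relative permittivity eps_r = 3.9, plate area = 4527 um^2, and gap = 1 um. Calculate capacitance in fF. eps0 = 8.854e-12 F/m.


Step 1: Convert area to m^2: A = 4527e-12 m^2
Step 2: Convert gap to m: d = 1e-6 m
Step 3: C = eps0 * eps_r * A / d
C = 8.854e-12 * 3.9 * 4527e-12 / 1e-6
Step 4: Convert to fF (multiply by 1e15).
C = 156.32 fF


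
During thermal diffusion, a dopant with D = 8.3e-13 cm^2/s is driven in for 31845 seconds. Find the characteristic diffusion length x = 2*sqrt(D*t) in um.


Step 1: Compute D*t = 8.3e-13 * 31845 = 2.643135e-08 cm^2
Step 2: sqrt(D*t) = 1.62577e-04 cm
Step 3: x = 2 * 1.62577e-04 cm = 3.25154e-04 cm
Step 4: Convert to um (1 cm = 1e4 um): x = 3.252 um


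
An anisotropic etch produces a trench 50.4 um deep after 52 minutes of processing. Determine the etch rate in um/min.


Step 1: Etch rate = depth / time
Step 2: rate = 50.4 / 52
rate = 0.969 um/min


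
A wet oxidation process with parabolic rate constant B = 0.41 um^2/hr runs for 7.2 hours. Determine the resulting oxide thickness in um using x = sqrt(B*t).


Step 1: Compute B*t = 0.41 * 7.2 = 2.952
Step 2: x = sqrt(2.952)
x = 1.718 um


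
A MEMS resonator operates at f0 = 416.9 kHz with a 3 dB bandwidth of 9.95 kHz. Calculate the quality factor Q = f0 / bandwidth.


Step 1: Q = f0 / bandwidth
Step 2: Q = 416.9 / 9.95
Q = 41.9


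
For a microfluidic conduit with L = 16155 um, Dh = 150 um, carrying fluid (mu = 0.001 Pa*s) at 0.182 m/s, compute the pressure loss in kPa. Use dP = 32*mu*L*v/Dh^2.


Step 1: Convert to SI: L = 16155e-6 m, Dh = 150e-6 m
Step 2: dP = 32 * 0.001 * 16155e-6 * 0.182 / (150e-6)^2
Step 3: dP = 4181.63 Pa
Step 4: Convert to kPa: dP = 4.18 kPa


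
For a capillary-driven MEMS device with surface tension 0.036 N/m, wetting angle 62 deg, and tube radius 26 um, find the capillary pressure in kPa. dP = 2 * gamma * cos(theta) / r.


Step 1: cos(62 deg) = 0.4695
Step 2: Convert r to m: r = 26e-6 m
Step 3: dP = 2 * 0.036 * 0.4695 / 26e-6 = 1300.2 Pa
Step 4: Convert Pa to kPa (divide by 1000).
dP = 1.3 kPa


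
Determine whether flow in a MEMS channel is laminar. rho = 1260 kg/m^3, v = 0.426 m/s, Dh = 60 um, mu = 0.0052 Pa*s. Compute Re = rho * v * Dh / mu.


Step 1: Convert Dh to meters: Dh = 60e-6 m
Step 2: Re = rho * v * Dh / mu
Re = 1260 * 0.426 * 60e-6 / 0.0052
Re = 6.193
Since Re = 6.193 is below ~2300, the flow is laminar.


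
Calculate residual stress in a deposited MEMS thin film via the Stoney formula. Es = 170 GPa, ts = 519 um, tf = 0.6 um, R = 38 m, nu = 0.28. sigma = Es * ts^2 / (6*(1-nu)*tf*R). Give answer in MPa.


Step 1: Compute numerator: Es * ts^2 = 170 * 519^2 = 45791370 (GPa*um^2)
Step 2: Compute denominator (R in um): 6*(1-nu)*tf*R = 6*0.72*0.6*38e6 = 98496000.0 (um^2)
Step 3: sigma (GPa) = 45791370 / 98496000.0 = 4.64906e-01 GPa
Step 4: Convert to MPa (x1000): sigma = 464.9 MPa


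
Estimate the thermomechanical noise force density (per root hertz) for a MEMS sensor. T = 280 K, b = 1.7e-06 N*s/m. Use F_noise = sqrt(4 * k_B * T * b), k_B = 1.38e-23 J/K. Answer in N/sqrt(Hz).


Step 1: Compute 4 * k_B * T * b
= 4 * 1.38e-23 * 280 * 1.7e-06
= 2.6275e-26 N^2/Hz
Step 2: F_noise = sqrt(2.6275e-26)
F_noise = 1.62e-13 N/sqrt(Hz)


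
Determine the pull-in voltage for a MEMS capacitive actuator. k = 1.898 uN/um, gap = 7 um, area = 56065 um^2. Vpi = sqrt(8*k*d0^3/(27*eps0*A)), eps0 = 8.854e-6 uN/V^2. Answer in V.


Step 1: Compute numerator: 8 * k * d0^3 = 8 * 1.898 * 7^3 = 5208.112
Step 2: Compute denominator: 27 * eps0 * A = 27 * 8.854e-6 * 56065 = 13.402787
Step 3: Vpi = sqrt(5208.112 / 13.402787)
Vpi = 19.71 V


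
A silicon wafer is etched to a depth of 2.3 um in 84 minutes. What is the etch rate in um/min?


Step 1: Etch rate = depth / time
Step 2: rate = 2.3 / 84
rate = 0.027 um/min


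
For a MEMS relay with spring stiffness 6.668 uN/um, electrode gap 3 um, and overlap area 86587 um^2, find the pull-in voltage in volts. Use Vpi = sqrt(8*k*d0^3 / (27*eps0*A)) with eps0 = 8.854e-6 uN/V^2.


Step 1: Compute numerator: 8 * k * d0^3 = 8 * 6.668 * 3^3 = 1440.288
Step 2: Compute denominator: 27 * eps0 * A = 27 * 8.854e-6 * 86587 = 20.699315
Step 3: Vpi = sqrt(1440.288 / 20.699315)
Vpi = 8.34 V


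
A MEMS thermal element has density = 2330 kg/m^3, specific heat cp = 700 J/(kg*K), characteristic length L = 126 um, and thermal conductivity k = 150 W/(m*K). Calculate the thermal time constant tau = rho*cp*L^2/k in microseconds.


Step 1: Convert L to m: L = 126e-6 m
Step 2: L^2 = (126e-6)^2 = 1.5876e-08 m^2
Step 3: tau = 2330 * 700 * 1.5876e-08 / 150 = 1.7262504e-04 s
Step 4: Convert to microseconds (multiply by 1e6).
tau = 172.625 us


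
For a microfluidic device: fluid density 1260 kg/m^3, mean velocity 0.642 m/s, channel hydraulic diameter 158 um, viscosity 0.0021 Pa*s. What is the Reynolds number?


Step 1: Convert Dh to meters: Dh = 158e-6 m
Step 2: Re = rho * v * Dh / mu
Re = 1260 * 0.642 * 158e-6 / 0.0021
Re = 60.862


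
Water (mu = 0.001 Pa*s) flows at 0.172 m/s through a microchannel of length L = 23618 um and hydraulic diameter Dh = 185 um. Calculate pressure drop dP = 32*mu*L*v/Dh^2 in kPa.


Step 1: Convert to SI: L = 23618e-6 m, Dh = 185e-6 m
Step 2: dP = 32 * 0.001 * 23618e-6 * 0.172 / (185e-6)^2
Step 3: dP = 3798.20 Pa
Step 4: Convert to kPa: dP = 3.8 kPa


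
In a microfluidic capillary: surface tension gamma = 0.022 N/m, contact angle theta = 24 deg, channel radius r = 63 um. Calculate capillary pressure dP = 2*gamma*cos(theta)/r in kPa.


Step 1: cos(24 deg) = 0.9135
Step 2: Convert r to m: r = 63e-6 m
Step 3: dP = 2 * 0.022 * 0.9135 / 63e-6 = 638.0 Pa
Step 4: Convert Pa to kPa (divide by 1000).
dP = 0.64 kPa


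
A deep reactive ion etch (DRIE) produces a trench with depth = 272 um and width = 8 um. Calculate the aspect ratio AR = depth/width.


Step 1: AR = depth / width
Step 2: AR = 272 / 8
AR = 34.0


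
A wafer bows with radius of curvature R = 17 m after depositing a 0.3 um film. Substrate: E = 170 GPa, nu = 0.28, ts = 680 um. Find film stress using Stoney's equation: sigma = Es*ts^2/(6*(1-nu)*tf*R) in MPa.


Step 1: Compute numerator: Es * ts^2 = 170 * 680^2 = 78608000 (GPa*um^2)
Step 2: Compute denominator (R in um): 6*(1-nu)*tf*R = 6*0.72*0.3*17e6 = 22032000.0 (um^2)
Step 3: sigma (GPa) = 78608000 / 22032000.0 = 3.567901e+00 GPa
Step 4: Convert to MPa (x1000): sigma = 3567.9 MPa


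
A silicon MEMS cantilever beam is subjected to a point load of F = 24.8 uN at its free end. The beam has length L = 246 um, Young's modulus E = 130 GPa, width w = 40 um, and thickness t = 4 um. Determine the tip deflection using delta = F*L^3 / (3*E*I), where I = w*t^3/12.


Step 1: Calculate the second moment of area.
I = w * t^3 / 12 = 40 * 4^3 / 12 = 213.3333 um^4
Step 2: Convert E to consistent units (1 GPa = 1000 uN/um^2).
E = 130 GPa = 130000 uN/um^2
Step 3: Calculate tip deflection.
delta = F * L^3 / (3 * E * I)
delta = 24.8 * 246^3 / (3 * 130000 * 213.3333)
delta = 4.4375 um


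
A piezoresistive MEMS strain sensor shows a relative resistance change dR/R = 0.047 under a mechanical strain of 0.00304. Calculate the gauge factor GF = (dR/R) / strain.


Step 1: Identify values.
dR/R = 0.047, strain = 0.00304
Step 2: GF = (dR/R) / strain = 0.047 / 0.00304
GF = 15.5


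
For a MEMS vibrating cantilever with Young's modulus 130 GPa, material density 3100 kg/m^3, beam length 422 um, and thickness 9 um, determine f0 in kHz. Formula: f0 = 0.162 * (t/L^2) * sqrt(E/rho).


Step 1: Convert units to SI.
t_SI = 9e-6 m, L_SI = 422e-6 m
Step 2: Calculate sqrt(E/rho).
sqrt(130e9 / 3100) = 6475.76 m/s
Step 3: Compute f0.
f0 = 0.162 * 9e-6 / (422e-6)^2 * 6475.76 = 53018.0 Hz = 53.02 kHz


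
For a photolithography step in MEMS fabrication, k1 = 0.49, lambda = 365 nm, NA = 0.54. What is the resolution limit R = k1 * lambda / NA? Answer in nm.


Step 1: Identify values: k1 = 0.49, lambda = 365 nm, NA = 0.54
Step 2: R = k1 * lambda / NA
R = 0.49 * 365 / 0.54
R = 331.2 nm


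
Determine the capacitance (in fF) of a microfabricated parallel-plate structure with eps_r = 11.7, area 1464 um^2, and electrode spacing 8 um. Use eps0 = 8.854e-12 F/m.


Step 1: Convert area to m^2: A = 1464e-12 m^2
Step 2: Convert gap to m: d = 8e-6 m
Step 3: C = eps0 * eps_r * A / d
C = 8.854e-12 * 11.7 * 1464e-12 / 8e-6
Step 4: Convert to fF (multiply by 1e15).
C = 18.96 fF


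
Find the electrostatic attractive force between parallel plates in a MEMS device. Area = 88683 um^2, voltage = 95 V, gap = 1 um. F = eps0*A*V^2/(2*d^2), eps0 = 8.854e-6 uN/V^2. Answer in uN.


Step 1: Identify parameters.
eps0 = 8.854e-6 uN/V^2, A = 88683 um^2, V = 95 V, d = 1 um
Step 2: Compute V^2 = 95^2 = 9025
Step 3: Compute d^2 = 1^2 = 1
Step 4: F = 0.5 * 8.854e-6 * 88683 * 9025 / 1
F = 3543.212 uN
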